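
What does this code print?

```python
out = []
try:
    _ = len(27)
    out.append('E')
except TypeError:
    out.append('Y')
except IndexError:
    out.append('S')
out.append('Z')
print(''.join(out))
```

Execution trace: 'Y' (except TypeError) → 'Z' (after the try/except). Output: YZ

Answer: YZ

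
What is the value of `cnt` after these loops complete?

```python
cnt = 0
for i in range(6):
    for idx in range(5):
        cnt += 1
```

6 * 5 = 30
`cnt` takes the values: 0 → 1 → 2 → 3 → 4 → 5 → 6 → 7 → 8 → 9 → 10 → 11 → 12 → 13 → 14 → 15 → 16 → 17 → 18 → 19 → 20 → 21 → 22 → 23 → 24 → 25 → 26 → 27 → 28 → 29 → 30

Answer: 30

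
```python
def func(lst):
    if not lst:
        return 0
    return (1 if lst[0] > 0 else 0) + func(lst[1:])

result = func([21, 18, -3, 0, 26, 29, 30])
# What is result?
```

Count of positive elements in [21, 18, -3, 0, 26, 29, 30] = 5

Answer: 5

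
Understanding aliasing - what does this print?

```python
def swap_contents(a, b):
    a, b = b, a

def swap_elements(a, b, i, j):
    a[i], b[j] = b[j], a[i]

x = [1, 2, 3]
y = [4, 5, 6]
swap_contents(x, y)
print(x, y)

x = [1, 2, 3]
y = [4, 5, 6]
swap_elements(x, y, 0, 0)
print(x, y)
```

Key concept: parameter rebinding vs mutation.
Step by step:
`x = [1, 2, 3]` → x = [1, 2, 3]
`y = [4, 5, 6]` → y = [4, 5, 6]
`swap_contents(x, y)` → no visible change to tracked variables
`print(x, y)` → prints [1, 2, 3] [4, 5, 6]
`x = [1, 2, 3]` → x = [1, 2, 3]
`y = [4, 5, 6]` → y = [4, 5, 6]
`swap_elements(x, y, 0, 0)` → x = [4, 2, 3]; y = [1, 5, 6]
`print(x, y)` → prints [4, 2, 3] [1, 5, 6]

Answer:
[1, 2, 3] [4, 5, 6]
[4, 2, 3] [1, 5, 6]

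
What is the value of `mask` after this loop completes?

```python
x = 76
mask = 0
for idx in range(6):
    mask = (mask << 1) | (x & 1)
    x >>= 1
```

Reverse lowest 6 bits of 76
`mask` takes the values: 0 → 1 → 3 → 6 → 12

Answer: 12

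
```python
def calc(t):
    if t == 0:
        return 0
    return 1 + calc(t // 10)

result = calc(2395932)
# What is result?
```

Count of digits of 2395932: 7

Answer: 7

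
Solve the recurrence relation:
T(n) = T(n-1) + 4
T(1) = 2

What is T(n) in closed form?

Unrolling: T(n) = T(1) + 4·(n-1) = 2 + 4(n-1) = 4n - 2.

Answer: T(n) = 4n - 2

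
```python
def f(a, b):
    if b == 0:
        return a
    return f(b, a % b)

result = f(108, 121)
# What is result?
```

f(108, 121) -> f(121, 108) -> f(108, 13) -> f(13, 4) -> f(4, 1) -> f(1, 0) -> 1

Answer: 1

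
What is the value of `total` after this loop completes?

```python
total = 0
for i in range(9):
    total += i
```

Sum of 0 to 8 = 36
`total` takes the values: 0 → 1 → 3 → 6 → 10 → 15 → 21 → 28 → 36

Answer: 36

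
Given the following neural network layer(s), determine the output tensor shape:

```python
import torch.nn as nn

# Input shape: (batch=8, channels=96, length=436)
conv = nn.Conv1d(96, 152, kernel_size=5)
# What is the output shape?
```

Input: (8, 96, 436) -> Output: (8, 152, 432)

Answer: (8, 152, 432)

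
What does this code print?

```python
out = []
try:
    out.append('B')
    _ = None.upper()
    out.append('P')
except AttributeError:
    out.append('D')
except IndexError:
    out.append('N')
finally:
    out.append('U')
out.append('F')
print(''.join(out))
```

Execution trace: 'B' (try body) → 'D' (except AttributeError) → 'U' (finally) → 'F' (after the try/except). Output: BDUF

Answer: BDUF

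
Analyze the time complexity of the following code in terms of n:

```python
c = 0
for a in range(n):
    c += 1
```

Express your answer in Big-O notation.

Each loop level contributes: n. Multiplying the contributions gives O(n).

Answer: O(n)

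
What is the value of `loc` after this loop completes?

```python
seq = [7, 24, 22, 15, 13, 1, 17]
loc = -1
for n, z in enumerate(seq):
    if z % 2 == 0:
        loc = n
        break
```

First even number index in [7, 24, 22, 15, 13, 1, 17]
`loc` takes the values: -1 → 1

Answer: 1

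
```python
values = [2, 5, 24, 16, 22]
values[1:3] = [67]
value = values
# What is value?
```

Trace:
`values = [2, 5, 24, 16, 22]` → values = [2, 5, 24, 16, 22]
`values[1:3] = [67]` → values = [2, 67, 16, 22]
`value = values` → value = [2, 67, 16, 22]
So value = [2, 67, 16, 22]

Answer: [2, 67, 16, 22]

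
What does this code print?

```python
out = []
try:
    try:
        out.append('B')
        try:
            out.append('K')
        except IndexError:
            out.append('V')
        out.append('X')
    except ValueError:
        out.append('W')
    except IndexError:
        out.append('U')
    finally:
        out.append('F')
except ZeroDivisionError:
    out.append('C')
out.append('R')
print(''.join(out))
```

Execution trace: 'B' (try body) → 'K' (inner try body, no exception) → 'X' (try body, no exception) → 'F' (finally) → 'R' (after the try/except). Output: BKXFR

Answer: BKXFR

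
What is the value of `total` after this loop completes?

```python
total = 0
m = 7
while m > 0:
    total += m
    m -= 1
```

Sum 7 down to 1
`total` takes the values: 0 → 7 → 13 → 18 → 22 → 25 → 27 → 28

Answer: 28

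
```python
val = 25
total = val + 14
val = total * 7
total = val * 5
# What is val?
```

Trace:
`val = 25` → val = 25
`total = val + 14` → total = 39
`val = total * 7` → val = 273
`total = val * 5` → total = 1365
So val = 273

Answer: 273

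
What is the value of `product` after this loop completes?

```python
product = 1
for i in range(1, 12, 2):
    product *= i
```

Product of 1, 3, 5, ... up to 11
`product` takes the values: 1 → 3 → 15 → 105 → 945 → 10395

Answer: 10395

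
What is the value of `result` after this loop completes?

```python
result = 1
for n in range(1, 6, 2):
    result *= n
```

Product of 1, 3, 5, ... up to 5
`result` takes the values: 1 → 3 → 15

Answer: 15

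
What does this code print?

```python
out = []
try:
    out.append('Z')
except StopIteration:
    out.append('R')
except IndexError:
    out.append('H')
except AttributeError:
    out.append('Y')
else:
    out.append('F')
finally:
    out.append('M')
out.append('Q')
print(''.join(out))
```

Execution trace: 'Z' (try body, no exception) → 'F' (else) → 'M' (finally) → 'Q' (after the try/except). Output: ZFMQ

Answer: ZFMQ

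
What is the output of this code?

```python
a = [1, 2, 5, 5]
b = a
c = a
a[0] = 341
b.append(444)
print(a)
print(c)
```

Key concept: multiple aliases.
Step by step:
`a = [1, 2, 5, 5]` → a = [1, 2, 5, 5]
`b = a` → b = [1, 2, 5, 5] (same object as a)
`c = a` → c = [1, 2, 5, 5] (same object as a, b)
`a[0] = 341` → a = [341, 2, 5, 5] (same object as b, c); b = [341, 2, 5, 5] (same object as a, c); c = [341, 2, 5, 5] (same object as a, b)
`b.append(444)` → a = [341, 2, 5, 5, 444] (same object as b, c); b = [341, 2, 5, 5, 444] (same object as a, c); c = [341, 2, 5, 5, 444] (same object as a, b)
`print(a)` → prints [341, 2, 5, 5, 444]
`print(c)` → prints [341, 2, 5, 5, 444]

Answer:
[341, 2, 5, 5, 444]
[341, 2, 5, 5, 444]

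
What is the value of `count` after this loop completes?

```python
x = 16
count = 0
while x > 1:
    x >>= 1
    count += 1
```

Count right shifts until 1
`count` takes the values: 0 → 1 → 2 → 3 → 4

Answer: 4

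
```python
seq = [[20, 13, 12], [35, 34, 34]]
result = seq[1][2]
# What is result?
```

Trace:
`seq = [[20, 13, 12], [35, 34, 34]]` → seq = [[20, 13, 12], [35, 34, 34]]
`result = seq[1][2]` → result = 34
So result = 34

Answer: 34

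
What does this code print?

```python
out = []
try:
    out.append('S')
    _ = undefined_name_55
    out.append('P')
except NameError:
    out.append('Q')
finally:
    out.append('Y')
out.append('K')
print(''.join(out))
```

Execution trace: 'S' (try body) → 'Q' (except NameError) → 'Y' (finally) → 'K' (after the try/except). Output: SQYK

Answer: SQYK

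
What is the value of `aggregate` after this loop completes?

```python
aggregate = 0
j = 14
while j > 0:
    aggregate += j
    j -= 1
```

Sum 14 down to 1
`aggregate` takes the values: 0 → 14 → 27 → 39 → 50 → 60 → 69 → 77 → 84 → 90 → 95 → 99 → 102 → 104 → 105

Answer: 105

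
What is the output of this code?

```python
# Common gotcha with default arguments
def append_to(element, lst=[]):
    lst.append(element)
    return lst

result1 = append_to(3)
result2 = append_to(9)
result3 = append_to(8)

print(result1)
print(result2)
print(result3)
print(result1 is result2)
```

Key concept: mutable default argument gotcha.
Step by step:
`result1 = append_to(3)` → result1 = [3]
`result2 = append_to(9)` → result1 = [3, 9] (same object as result2); result2 = [3, 9] (same object as result1)
`result3 = append_to(8)` → result1 = [3, 9, 8] (same object as result2, result3); result2 = [3, 9, 8] (same object as result1, result3); result3 = [3, 9, 8] (same object as result1, result2)
`print(result1)` → prints [3, 9, 8]
`print(result2)` → prints [3, 9, 8]
`print(result3)` → prints [3, 9, 8]
`print(result1 is result2)` → prints True

Answer:
[3, 9, 8]
[3, 9, 8]
[3, 9, 8]
True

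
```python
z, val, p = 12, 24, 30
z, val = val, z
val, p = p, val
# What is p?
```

Trace:
`z, val, p = 12, 24, 30` → z = 12; val = 24; p = 30
`z, val = val, z` → z = 24; val = 12
`val, p = p, val` → val = 30; p = 12
So p = 12

Answer: 12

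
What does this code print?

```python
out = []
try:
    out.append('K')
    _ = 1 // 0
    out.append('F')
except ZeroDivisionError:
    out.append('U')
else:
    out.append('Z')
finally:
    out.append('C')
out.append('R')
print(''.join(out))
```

Execution trace: 'K' (try body) → 'U' (except ZeroDivisionError) → 'C' (finally) → 'R' (after the try/except). Output: KUCR

Answer: KUCR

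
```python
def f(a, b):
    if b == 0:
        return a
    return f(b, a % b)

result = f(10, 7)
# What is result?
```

f(10, 7) -> f(7, 3) -> f(3, 1) -> f(1, 0) -> 1

Answer: 1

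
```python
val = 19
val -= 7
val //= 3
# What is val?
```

Trace:
`val = 19` → val = 19
`val -= 7` → val = 12
`val //= 3` → val = 4
So val = 4

Answer: 4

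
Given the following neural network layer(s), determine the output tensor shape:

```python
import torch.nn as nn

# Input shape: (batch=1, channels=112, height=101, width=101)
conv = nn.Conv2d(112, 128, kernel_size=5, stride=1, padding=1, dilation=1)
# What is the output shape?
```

Input: (1, 112, 101, 101) -> Output: (1, 128, 99, 99)

Answer: (1, 128, 99, 99)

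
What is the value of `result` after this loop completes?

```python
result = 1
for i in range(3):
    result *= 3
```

3^3 = 27
`result` takes the values: 1 → 3 → 9 → 27

Answer: 27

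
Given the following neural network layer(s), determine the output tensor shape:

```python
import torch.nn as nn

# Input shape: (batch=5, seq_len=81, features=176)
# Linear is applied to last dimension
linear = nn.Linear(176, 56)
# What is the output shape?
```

Input: (5, 81, 176) -> Output: (5, 81, 56)

Answer: (5, 81, 56)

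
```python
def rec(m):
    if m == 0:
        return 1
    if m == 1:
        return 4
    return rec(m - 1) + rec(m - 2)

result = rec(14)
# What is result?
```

Build up from base cases: rec(0)=1, rec(1)=4, rec(2)=5, rec(3)=9, rec(4)=14, rec(5)=23, rec(6)=37, ..., rec(14)=1741

Answer: 1741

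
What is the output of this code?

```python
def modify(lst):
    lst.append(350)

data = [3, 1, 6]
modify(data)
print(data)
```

Key concept: function modifies passed list.
Step by step:
`data = [3, 1, 6]` → data = [3, 1, 6]
`modify(data)` → data = [3, 1, 6, 350]
`print(data)` → prints [3, 1, 6, 350]

Answer: [3, 1, 6, 350]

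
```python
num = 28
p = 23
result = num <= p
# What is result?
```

Trace:
`num = 28` → num = 28
`p = 23` → p = 23
`result = num <= p` → result = False
So result = False

Answer: False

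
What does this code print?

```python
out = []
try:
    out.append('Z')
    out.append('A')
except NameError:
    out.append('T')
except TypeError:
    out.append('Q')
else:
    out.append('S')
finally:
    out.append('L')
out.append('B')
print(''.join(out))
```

Execution trace: 'Z' (try body) → 'A' (try body, no exception) → 'S' (else) → 'L' (finally) → 'B' (after the try/except). Output: ZASLB

Answer: ZASLB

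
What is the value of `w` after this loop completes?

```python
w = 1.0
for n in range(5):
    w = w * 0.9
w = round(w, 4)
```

Exponential decay: 1.0 * 0.9^5
`w` takes the values: 1.0 → 0.9 → 0.81 → 0.729 → 0.6561 → 0.59049 → 0.5905

Answer: 0.5905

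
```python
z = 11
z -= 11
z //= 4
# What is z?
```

Trace:
`z = 11` → z = 11
`z -= 11` → z = 0
`z //= 4` → z = 0
So z = 0

Answer: 0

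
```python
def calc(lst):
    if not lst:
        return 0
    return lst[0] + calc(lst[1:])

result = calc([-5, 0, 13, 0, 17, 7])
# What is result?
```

(-5) + 0 + 13 + 0 + 17 + 7 + 0 = 32

Answer: 32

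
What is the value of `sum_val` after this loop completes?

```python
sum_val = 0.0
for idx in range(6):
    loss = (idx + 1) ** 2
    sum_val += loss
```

Sum of squared losses 1² + 2² + ... + 6²
`sum_val` takes the values: 0.0 → 1.0 → 5.0 → 14.0 → 30.0 → 55.0 → 91.0

Answer: 91.0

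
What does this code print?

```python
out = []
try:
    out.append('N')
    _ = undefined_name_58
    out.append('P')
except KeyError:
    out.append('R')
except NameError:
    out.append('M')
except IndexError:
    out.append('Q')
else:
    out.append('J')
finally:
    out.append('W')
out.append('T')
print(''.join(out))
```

Execution trace: 'N' (try body) → 'M' (except NameError) → 'W' (finally) → 'T' (after the try/except). Output: NMWT

Answer: NMWT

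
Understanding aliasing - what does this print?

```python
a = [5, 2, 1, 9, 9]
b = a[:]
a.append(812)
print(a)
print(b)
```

Key concept: slice [:] creates copy.
Step by step:
`a = [5, 2, 1, 9, 9]` → a = [5, 2, 1, 9, 9]
`b = a[:]` → b = [5, 2, 1, 9, 9]
`a.append(812)` → a = [5, 2, 1, 9, 9, 812]
`print(a)` → prints [5, 2, 1, 9, 9, 812]
`print(b)` → prints [5, 2, 1, 9, 9]

Answer:
[5, 2, 1, 9, 9, 812]
[5, 2, 1, 9, 9]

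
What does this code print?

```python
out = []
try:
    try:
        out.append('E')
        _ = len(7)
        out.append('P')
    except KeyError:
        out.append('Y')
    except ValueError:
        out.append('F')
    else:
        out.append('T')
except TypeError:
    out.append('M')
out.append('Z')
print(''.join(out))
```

Execution trace: 'E' (try body) → 'M' (outer except TypeError) → 'Z' (after the try/except). Output: EMZ

Answer: EMZ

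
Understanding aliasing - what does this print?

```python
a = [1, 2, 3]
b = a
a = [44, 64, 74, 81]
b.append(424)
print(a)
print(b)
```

Key concept: rebinding vs mutation: a is rebound to a new list, b still points at the original.
Step by step:
`a = [1, 2, 3]` → a = [1, 2, 3]
`b = a` → b = [1, 2, 3] (same object as a)
`a = [44, 64, 74, 81]` → a = [44, 64, 74, 81]
`b.append(424)` → b = [1, 2, 3, 424]
`print(a)` → prints [44, 64, 74, 81]
`print(b)` → prints [1, 2, 3, 424]

Answer:
[44, 64, 74, 81]
[1, 2, 3, 424]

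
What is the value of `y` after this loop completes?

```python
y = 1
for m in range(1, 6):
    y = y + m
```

Start at 1, add 1 through 5
`y` takes the values: 1 → 2 → 4 → 7 → 11 → 16

Answer: 16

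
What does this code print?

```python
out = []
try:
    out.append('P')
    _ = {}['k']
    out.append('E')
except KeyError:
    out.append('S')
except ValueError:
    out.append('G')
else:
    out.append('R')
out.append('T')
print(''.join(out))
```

Execution trace: 'P' (try body) → 'S' (except KeyError) → 'T' (after the try/except). Output: PST

Answer: PST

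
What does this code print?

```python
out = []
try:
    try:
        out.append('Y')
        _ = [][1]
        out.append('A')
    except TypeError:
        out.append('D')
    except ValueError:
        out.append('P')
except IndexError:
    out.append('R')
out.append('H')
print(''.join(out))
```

Execution trace: 'Y' (try body) → 'R' (outer except IndexError) → 'H' (after the try/except). Output: YRH

Answer: YRH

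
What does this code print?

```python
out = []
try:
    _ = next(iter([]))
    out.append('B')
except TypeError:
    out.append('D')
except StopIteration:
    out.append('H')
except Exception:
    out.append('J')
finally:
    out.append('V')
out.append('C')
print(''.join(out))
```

Execution trace: 'H' (except StopIteration) → 'V' (finally) → 'C' (after the try/except). Output: HVC

Answer: HVC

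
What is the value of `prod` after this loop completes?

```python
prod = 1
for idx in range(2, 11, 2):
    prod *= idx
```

Product of even numbers 2 to 10
`prod` takes the values: 1 → 2 → 8 → 48 → 384 → 3840

Answer: 3840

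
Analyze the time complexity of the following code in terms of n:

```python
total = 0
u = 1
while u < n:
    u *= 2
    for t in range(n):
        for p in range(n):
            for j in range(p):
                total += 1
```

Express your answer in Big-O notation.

Each loop level contributes: log n × n × n × n. Multiplying the contributions gives O(n^3 log n).

Answer: O(n^3 log n)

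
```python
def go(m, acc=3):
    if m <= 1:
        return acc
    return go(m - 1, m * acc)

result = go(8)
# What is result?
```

Accumulator trace (n, acc): (8, 3) -> (7, 24) -> (6, 168) -> (5, 1008) -> (4, 5040) -> (3, 20160) -> (2, 60480) -> (1, 120960) -> return 120960

Answer: 120960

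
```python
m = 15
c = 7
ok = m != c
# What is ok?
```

Trace:
`m = 15` → m = 15
`c = 7` → c = 7
`ok = m != c` → ok = True
So ok = True

Answer: True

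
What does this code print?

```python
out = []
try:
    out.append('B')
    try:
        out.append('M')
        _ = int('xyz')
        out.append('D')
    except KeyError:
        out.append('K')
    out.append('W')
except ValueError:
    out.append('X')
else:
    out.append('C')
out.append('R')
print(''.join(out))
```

Execution trace: 'B' (try body) → 'M' (inner try body) → 'X' (except ValueError) → 'R' (after the try/except). Output: BMXR

Answer: BMXR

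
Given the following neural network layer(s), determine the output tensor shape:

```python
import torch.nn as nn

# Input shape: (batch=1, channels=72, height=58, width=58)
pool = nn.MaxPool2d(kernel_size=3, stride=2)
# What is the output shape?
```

Input: (1, 72, 58, 58) -> Output: (1, 72, 28, 28)

Answer: (1, 72, 28, 28)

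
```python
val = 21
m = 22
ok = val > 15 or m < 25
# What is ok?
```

Trace:
`val = 21` → val = 21
`m = 22` → m = 22
`ok = val > 15 or m < 25` → ok = True
So ok = True

Answer: True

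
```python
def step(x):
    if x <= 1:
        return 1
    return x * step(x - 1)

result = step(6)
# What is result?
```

step(6) = 6 * 5 * 4 * 3 * 2 * 1 = 720

Answer: 720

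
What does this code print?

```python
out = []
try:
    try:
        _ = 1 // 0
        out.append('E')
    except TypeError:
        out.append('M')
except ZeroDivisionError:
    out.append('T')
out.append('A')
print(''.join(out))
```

Execution trace: 'T' (outer except ZeroDivisionError) → 'A' (after the try/except). Output: TA

Answer: TA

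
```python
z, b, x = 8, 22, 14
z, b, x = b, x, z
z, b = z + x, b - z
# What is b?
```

Trace:
`z, b, x = 8, 22, 14` → z = 8; b = 22; x = 14
`z, b, x = b, x, z` → z = 22; b = 14; x = 8
`z, b = z + x, b - z` → z = 30; b = -8
So b = -8

Answer: -8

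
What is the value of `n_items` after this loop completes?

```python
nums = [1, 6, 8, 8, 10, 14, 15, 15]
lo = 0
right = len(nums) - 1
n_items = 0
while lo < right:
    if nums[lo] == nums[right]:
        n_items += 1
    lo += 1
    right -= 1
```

Count matching pairs from ends
`n_items` takes the values: 0

Answer: 0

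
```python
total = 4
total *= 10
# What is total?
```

Trace:
`total = 4` → total = 4
`total *= 10` → total = 40
So total = 40

Answer: 40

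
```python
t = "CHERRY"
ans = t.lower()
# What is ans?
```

Trace:
`t = "CHERRY"` → t = 'CHERRY'
`ans = t.lower()` → ans = 'cherry'
So ans = 'cherry'

Answer: 'cherry'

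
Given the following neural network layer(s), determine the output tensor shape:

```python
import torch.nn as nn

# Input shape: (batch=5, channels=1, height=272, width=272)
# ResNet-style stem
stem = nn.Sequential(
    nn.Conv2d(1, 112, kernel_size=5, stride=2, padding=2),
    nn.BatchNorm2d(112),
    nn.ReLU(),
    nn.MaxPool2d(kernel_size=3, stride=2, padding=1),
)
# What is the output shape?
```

Input: (5, 1, 272, 272) -> after Conv2d 5x5 stride=2: (5, 112, 136, 136) -> Output: (5, 112, 68, 68)

Answer: (5, 112, 68, 68)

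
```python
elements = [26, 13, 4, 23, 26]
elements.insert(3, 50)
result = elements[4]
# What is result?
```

Trace:
`elements = [26, 13, 4, 23, 26]` → elements = [26, 13, 4, 23, 26]
`elements.insert(3, 50)` → elements = [26, 13, 4, 50, 23, 26]
`result = elements[4]` → result = 23
So result = 23

Answer: 23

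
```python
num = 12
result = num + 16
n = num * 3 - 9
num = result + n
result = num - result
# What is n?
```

Trace:
`num = 12` → num = 12
`result = num + 16` → result = 28
`n = num * 3 - 9` → n = 27
`num = result + n` → num = 55
`result = num - result` → result = 27
So n = 27

Answer: 27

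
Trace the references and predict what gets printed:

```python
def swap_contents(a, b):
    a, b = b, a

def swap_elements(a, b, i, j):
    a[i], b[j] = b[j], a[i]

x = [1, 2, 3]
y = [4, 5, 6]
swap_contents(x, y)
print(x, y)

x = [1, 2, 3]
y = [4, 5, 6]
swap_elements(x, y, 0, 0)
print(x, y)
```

Key concept: parameter rebinding vs mutation.
Step by step:
`x = [1, 2, 3]` → x = [1, 2, 3]
`y = [4, 5, 6]` → y = [4, 5, 6]
`swap_contents(x, y)` → no visible change to tracked variables
`print(x, y)` → prints [1, 2, 3] [4, 5, 6]
`x = [1, 2, 3]` → x = [1, 2, 3]
`y = [4, 5, 6]` → y = [4, 5, 6]
`swap_elements(x, y, 0, 0)` → x = [4, 2, 3]; y = [1, 5, 6]
`print(x, y)` → prints [4, 2, 3] [1, 5, 6]

Answer:
[1, 2, 3] [4, 5, 6]
[4, 2, 3] [1, 5, 6]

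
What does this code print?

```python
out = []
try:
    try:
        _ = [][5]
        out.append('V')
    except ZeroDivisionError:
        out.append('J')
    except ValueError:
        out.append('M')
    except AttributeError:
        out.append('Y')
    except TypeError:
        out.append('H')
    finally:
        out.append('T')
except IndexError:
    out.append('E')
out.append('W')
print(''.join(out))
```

Execution trace: 'T' (finally) → 'E' (outer except IndexError) → 'W' (after the try/except). Output: TEW

Answer: TEW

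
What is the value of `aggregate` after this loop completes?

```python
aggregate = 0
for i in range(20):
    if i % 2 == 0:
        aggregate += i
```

Sum of even numbers 0 to 19
`aggregate` takes the values: 0 → 2 → 6 → 12 → 20 → 30 → 42 → 56 → 72 → 90

Answer: 90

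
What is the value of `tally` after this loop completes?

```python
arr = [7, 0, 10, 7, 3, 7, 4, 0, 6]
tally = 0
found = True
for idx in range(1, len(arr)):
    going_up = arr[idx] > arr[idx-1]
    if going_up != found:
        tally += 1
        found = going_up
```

Count direction changes in [7, 0, 10, 7, 3, 7, 4, 0, 6]
`tally` takes the values: 0 → 1 → 2 → 3 → 4 → 5 → 6

Answer: 6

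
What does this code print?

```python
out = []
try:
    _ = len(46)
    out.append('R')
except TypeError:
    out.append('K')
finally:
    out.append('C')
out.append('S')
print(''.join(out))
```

Execution trace: 'K' (except TypeError) → 'C' (finally) → 'S' (after the try/except). Output: KCS

Answer: KCS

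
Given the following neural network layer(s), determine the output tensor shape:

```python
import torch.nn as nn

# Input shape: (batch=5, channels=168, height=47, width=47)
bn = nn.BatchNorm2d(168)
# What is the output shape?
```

Input: (5, 168, 47, 47) -> Output: (5, 168, 47, 47)

Answer: (5, 168, 47, 47)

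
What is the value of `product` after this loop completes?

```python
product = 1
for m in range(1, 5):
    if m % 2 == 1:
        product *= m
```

Product of odd numbers 1 to 4
`product` takes the values: 1 → 3

Answer: 3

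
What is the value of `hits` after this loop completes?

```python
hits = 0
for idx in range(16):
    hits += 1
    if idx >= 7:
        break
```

Loop breaks when idx reaches 7, hits is 8
`hits` takes the values: 0 → 1 → 2 → 3 → 4 → 5 → 6 → 7 → 8

Answer: 8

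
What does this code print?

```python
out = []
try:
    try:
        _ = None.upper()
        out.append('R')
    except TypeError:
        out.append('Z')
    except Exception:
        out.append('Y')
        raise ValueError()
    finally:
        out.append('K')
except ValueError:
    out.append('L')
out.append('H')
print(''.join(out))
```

Execution trace: 'Y' (inner except Exception) → 'K' (inner finally) → 'L' (outer except ValueError) → 'H' (after the try/except). Output: YKLH

Answer: YKLH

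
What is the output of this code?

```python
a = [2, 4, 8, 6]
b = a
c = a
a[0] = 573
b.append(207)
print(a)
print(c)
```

Key concept: multiple aliases.
Step by step:
`a = [2, 4, 8, 6]` → a = [2, 4, 8, 6]
`b = a` → b = [2, 4, 8, 6] (same object as a)
`c = a` → c = [2, 4, 8, 6] (same object as a, b)
`a[0] = 573` → a = [573, 4, 8, 6] (same object as b, c); b = [573, 4, 8, 6] (same object as a, c); c = [573, 4, 8, 6] (same object as a, b)
`b.append(207)` → a = [573, 4, 8, 6, 207] (same object as b, c); b = [573, 4, 8, 6, 207] (same object as a, c); c = [573, 4, 8, 6, 207] (same object as a, b)
`print(a)` → prints [573, 4, 8, 6, 207]
`print(c)` → prints [573, 4, 8, 6, 207]

Answer:
[573, 4, 8, 6, 207]
[573, 4, 8, 6, 207]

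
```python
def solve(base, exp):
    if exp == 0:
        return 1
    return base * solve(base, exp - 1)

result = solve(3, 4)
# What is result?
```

solve(3, 4) = 3 * 3 * 3 * 3 = 81

Answer: 81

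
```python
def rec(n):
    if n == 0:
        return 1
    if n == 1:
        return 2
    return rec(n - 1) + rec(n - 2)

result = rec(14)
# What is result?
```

Build up from base cases: rec(0)=1, rec(1)=2, rec(2)=3, rec(3)=5, rec(4)=8, rec(5)=13, rec(6)=21, ..., rec(14)=987

Answer: 987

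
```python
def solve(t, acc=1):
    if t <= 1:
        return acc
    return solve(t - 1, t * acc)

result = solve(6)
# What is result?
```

Accumulator trace (n, acc): (6, 1) -> (5, 6) -> (4, 30) -> (3, 120) -> (2, 360) -> (1, 720) -> return 720

Answer: 720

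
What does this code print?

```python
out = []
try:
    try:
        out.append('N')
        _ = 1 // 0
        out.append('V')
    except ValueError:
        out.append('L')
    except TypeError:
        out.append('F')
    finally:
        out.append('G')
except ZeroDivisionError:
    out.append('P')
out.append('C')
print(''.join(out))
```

Execution trace: 'N' (try body) → 'G' (finally) → 'P' (outer except ZeroDivisionError) → 'C' (after the try/except). Output: NGPC

Answer: NGPC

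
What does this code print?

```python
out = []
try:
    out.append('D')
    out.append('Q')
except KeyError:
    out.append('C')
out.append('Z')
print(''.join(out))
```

Execution trace: 'D' (try body) → 'Q' (try body, no exception) → 'Z' (after the try/except). Output: DQZ

Answer: DQZ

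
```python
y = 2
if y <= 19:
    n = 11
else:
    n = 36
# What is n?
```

Trace:
`y = 2` → y = 2
`if y <= 19: ...` → y <= 19 is True → n = 11
So n = 11

Answer: 11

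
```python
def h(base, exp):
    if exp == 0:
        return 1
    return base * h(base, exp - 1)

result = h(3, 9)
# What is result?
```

h(3, 9) = 3 * 3 * 3 * 3 * 3 * 3 * 3 * 3 * 3 = 19683

Answer: 19683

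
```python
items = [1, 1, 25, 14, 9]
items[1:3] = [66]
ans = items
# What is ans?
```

Trace:
`items = [1, 1, 25, 14, 9]` → items = [1, 1, 25, 14, 9]
`items[1:3] = [66]` → items = [1, 66, 14, 9]
`ans = items` → ans = [1, 66, 14, 9]
So ans = [1, 66, 14, 9]

Answer: [1, 66, 14, 9]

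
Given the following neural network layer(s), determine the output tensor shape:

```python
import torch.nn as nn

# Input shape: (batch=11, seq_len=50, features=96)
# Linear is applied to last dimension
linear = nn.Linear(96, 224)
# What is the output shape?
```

Input: (11, 50, 96) -> Output: (11, 50, 224)

Answer: (11, 50, 224)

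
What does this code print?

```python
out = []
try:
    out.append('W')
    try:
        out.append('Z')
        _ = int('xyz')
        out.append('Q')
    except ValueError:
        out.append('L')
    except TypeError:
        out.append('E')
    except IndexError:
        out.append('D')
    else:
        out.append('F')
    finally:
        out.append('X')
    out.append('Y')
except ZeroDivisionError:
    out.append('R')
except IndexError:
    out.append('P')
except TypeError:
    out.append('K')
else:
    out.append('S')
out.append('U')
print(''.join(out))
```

Execution trace: 'W' (try body) → 'Z' (inner try body) → 'L' (inner except ValueError) → 'X' (inner finally) → 'Y' (try body, no exception) → 'S' (else) → 'U' (after the try/except). Output: WZLXYSU

Answer: WZLXYSU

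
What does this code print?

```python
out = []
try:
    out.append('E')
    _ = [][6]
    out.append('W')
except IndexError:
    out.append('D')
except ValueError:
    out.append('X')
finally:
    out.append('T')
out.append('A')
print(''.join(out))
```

Execution trace: 'E' (try body) → 'D' (except IndexError) → 'T' (finally) → 'A' (after the try/except). Output: EDTA

Answer: EDTA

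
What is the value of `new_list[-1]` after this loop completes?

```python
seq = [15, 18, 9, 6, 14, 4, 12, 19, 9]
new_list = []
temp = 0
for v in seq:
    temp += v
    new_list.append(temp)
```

Cumulative sum ends at 106
`new_list` takes the values: [] → [15] → [15, 33] → [15, 33, 42] → [15, 33, 42, 48] → [15, 33, 42, 48, 62] → [15, 33, 42, 48, 62, 66] → [15, 33, 42, 48, 62, 66, 78] → [15, 33, 42, 48, 62, 66, 78, 97] → [15, 33, 42, 48, 62, 66, 78, 97, 106]
So `new_list[-1]` = 106

Answer: 106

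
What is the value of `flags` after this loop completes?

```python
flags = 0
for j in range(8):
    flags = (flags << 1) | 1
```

Build 8 consecutive 1-bits: 0b11111111
`flags` takes the values: 0 → 1 → 3 → 7 → 15 → 31 → 63 → 127 → 255

Answer: 255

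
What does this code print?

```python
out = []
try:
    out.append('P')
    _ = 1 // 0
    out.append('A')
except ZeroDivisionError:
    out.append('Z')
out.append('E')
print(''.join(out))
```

Execution trace: 'P' (try body) → 'Z' (except ZeroDivisionError) → 'E' (after the try/except). Output: PZE

Answer: PZE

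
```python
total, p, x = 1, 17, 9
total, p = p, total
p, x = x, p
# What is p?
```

Trace:
`total, p, x = 1, 17, 9` → total = 1; p = 17; x = 9
`total, p = p, total` → total = 17; p = 1
`p, x = x, p` → p = 9; x = 1
So p = 9

Answer: 9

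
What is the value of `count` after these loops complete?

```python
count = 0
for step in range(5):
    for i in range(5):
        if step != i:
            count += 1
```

5² - 5 (exclude diagonal)
`count` takes the values: 0 → 1 → 2 → 3 → 4 → 5 → 6 → 7 → 8 → 9 → 10 → 11 → 12 → 13 → 14 → 15 → 16 → 17 → 18 → 19 → 20

Answer: 20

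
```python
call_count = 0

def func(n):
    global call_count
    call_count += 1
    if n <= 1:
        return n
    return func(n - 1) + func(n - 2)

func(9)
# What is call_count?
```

Calls(n) = 1 + Calls(n-1) + Calls(n-2); Calls(0)=Calls(1)=1. For n=9 this gives 109.

Answer: 109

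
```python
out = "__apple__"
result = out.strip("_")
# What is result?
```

Trace:
`out = "__apple__"` → out = '__apple__'
`result = out.strip("_")` → result = 'apple'
So result = 'apple'

Answer: 'apple'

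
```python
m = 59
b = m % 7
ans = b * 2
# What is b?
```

Trace:
`m = 59` → m = 59
`b = m % 7` → b = 3
`ans = b * 2` → ans = 6
So b = 3

Answer: 3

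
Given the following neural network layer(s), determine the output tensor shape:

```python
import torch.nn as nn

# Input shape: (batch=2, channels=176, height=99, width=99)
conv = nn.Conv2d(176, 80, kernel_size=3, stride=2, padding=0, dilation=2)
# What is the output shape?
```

Input: (2, 176, 99, 99) -> Output: (2, 80, 48, 48)

Answer: (2, 80, 48, 48)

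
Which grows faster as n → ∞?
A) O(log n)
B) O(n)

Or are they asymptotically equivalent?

O(log n) vs O(n): Higher order terms dominate.

Answer: B) O(n) grows faster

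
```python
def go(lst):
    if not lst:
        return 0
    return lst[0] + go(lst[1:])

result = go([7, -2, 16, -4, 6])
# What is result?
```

7 + (-2) + 16 + (-4) + 6 + 0 = 23

Answer: 23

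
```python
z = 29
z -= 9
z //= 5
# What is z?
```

Trace:
`z = 29` → z = 29
`z -= 9` → z = 20
`z //= 5` → z = 4
So z = 4

Answer: 4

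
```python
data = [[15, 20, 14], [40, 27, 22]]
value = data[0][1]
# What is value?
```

Trace:
`data = [[15, 20, 14], [40, 27, 22]]` → data = [[15, 20, 14], [40, 27, 22]]
`value = data[0][1]` → value = 20
So value = 20

Answer: 20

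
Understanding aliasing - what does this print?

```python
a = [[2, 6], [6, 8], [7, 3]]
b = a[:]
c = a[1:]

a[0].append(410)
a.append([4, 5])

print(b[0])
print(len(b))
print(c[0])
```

Key concept: slice with nested mutation.
Step by step:
`a = [[2, 6], [6, 8], [7, 3]]` → a = [[2, 6], [6, 8], [7, 3]]
`b = a[:]` → b = [[2, 6], [6, 8], [7, 3]]
`c = a[1:]` → c = [[6, 8], [7, 3]]
`a[0].append(410)` → a = [[2, 6, 410], [6, 8], [7, 3]]; b = [[2, 6, 410], [6, 8], [7, 3]]
`a.append([4, 5])` → a = [[2, 6, 410], [6, 8], [7, 3], [4, 5]]
`print(b[0])` → prints [2, 6, 410]
`print(len(b))` → prints 3
`print(c[0])` → prints [6, 8]

Answer:
[2, 6, 410]
3
[6, 8]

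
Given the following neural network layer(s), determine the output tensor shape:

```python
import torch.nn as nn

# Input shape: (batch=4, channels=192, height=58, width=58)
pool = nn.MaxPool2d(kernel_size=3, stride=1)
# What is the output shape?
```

Input: (4, 192, 58, 58) -> Output: (4, 192, 56, 56)

Answer: (4, 192, 56, 56)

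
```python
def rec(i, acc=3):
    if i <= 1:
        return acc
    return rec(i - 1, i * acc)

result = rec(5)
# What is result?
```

Accumulator trace (n, acc): (5, 3) -> (4, 15) -> (3, 60) -> (2, 180) -> (1, 360) -> return 360

Answer: 360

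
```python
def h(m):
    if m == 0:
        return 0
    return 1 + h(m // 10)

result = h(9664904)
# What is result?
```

Count of digits of 9664904: 7

Answer: 7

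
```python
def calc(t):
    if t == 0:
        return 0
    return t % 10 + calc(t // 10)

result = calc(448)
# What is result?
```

Sum of digits of 448: 8 + 4 + 4 = 16

Answer: 16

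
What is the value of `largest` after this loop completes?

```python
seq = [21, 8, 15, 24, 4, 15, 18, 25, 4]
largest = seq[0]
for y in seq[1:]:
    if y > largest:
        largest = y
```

Maximum of [21, 8, 15, 24, 4, 15, 18, 25, 4]
`largest` takes the values: 21 → 24 → 25

Answer: 25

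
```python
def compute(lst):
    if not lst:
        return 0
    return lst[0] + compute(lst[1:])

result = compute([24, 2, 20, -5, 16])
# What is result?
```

24 + 2 + 20 + (-5) + 16 + 0 = 57

Answer: 57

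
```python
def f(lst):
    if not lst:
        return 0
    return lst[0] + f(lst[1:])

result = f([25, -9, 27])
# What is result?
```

25 + (-9) + 27 + 0 = 43

Answer: 43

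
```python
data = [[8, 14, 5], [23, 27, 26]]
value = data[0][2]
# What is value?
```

Trace:
`data = [[8, 14, 5], [23, 27, 26]]` → data = [[8, 14, 5], [23, 27, 26]]
`value = data[0][2]` → value = 5
So value = 5

Answer: 5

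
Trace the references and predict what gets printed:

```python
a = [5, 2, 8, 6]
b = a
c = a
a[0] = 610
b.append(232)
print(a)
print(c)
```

Key concept: multiple aliases.
Step by step:
`a = [5, 2, 8, 6]` → a = [5, 2, 8, 6]
`b = a` → b = [5, 2, 8, 6] (same object as a)
`c = a` → c = [5, 2, 8, 6] (same object as a, b)
`a[0] = 610` → a = [610, 2, 8, 6] (same object as b, c); b = [610, 2, 8, 6] (same object as a, c); c = [610, 2, 8, 6] (same object as a, b)
`b.append(232)` → a = [610, 2, 8, 6, 232] (same object as b, c); b = [610, 2, 8, 6, 232] (same object as a, c); c = [610, 2, 8, 6, 232] (same object as a, b)
`print(a)` → prints [610, 2, 8, 6, 232]
`print(c)` → prints [610, 2, 8, 6, 232]

Answer:
[610, 2, 8, 6, 232]
[610, 2, 8, 6, 232]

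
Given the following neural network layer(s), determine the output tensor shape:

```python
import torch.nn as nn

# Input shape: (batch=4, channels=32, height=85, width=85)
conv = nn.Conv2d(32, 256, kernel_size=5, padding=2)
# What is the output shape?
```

Input: (4, 32, 85, 85) -> Output: (4, 256, 85, 85)

Answer: (4, 256, 85, 85)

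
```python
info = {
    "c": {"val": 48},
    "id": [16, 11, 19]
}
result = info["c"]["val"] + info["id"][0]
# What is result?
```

Trace:
`info = { ...` → info = {'c': {'val': 48}, 'id': [16, 11, 19]}
`result = info["c"]["val"] + info["id"][0]` → result = 64
So result = 64

Answer: 64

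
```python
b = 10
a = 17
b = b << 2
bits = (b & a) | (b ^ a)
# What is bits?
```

Trace:
`b = 10` → b = 10
`a = 17` → a = 17
`b = b << 2` → b = 40
`bits = (b & a) | (b ^ a)` → bits = 57
So bits = 57

Answer: 57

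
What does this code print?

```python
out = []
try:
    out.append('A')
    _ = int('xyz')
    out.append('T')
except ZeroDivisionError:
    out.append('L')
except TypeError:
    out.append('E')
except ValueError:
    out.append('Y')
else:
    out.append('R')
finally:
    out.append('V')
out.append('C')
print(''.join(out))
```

Execution trace: 'A' (try body) → 'Y' (except ValueError) → 'V' (finally) → 'C' (after the try/except). Output: AYVC

Answer: AYVC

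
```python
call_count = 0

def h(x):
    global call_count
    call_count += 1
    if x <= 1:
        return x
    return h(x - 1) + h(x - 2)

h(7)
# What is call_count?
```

Calls(x) = 1 + Calls(x-1) + Calls(x-2); Calls(0)=Calls(1)=1. For x=7 this gives 41.

Answer: 41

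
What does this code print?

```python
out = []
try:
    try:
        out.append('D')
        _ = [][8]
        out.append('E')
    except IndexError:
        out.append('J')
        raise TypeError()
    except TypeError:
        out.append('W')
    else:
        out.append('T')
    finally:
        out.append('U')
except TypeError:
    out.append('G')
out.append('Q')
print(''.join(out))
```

Execution trace: 'D' (try body) → 'J' (except IndexError) → 'U' (finally) → 'G' (outer except TypeError) → 'Q' (after the try/except). Output: DJUGQ

Answer: DJUGQ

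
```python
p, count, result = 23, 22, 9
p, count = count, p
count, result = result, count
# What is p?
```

Trace:
`p, count, result = 23, 22, 9` → p = 23; count = 22; result = 9
`p, count = count, p` → p = 22; count = 23
`count, result = result, count` → count = 9; result = 23
So p = 22

Answer: 22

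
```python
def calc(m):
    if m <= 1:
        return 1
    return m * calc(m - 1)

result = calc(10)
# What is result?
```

calc(10) = 10 * 9 * 8 * 7 * 6 * 5 * 4 * 3 * 2 * 1 = 3628800

Answer: 3628800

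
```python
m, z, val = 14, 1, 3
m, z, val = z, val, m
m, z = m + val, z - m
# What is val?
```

Trace:
`m, z, val = 14, 1, 3` → m = 14; z = 1; val = 3
`m, z, val = z, val, m` → m = 1; z = 3; val = 14
`m, z = m + val, z - m` → m = 15; z = 2
So val = 14

Answer: 14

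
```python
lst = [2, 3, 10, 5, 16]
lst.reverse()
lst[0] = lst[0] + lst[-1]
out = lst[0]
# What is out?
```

Trace:
`lst = [2, 3, 10, 5, 16]` → lst = [2, 3, 10, 5, 16]
`lst.reverse()` → lst = [16, 5, 10, 3, 2]
`lst[0] = lst[0] + lst[-1]` → lst = [18, 5, 10, 3, 2]
`out = lst[0]` → out = 18
So out = 18

Answer: 18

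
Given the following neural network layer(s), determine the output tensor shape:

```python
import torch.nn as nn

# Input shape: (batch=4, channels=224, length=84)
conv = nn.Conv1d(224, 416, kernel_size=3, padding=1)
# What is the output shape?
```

Input: (4, 224, 84) -> Output: (4, 416, 84)

Answer: (4, 416, 84)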